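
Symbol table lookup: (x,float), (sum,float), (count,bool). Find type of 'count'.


Lookup 'count' → type bool


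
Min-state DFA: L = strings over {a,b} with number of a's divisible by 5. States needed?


Track (count of a) mod 5: states 0..4, accept at 0
Minimal DFA: 5 states


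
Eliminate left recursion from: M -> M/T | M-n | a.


Left-recursive alternatives: M/T, M-n; non-recursive: a
Introduce M': M -> aM', M' -> /TM' | -nM' | ε


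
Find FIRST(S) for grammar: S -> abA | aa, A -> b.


Per alternative of S: FIRST(abA) = {a}; FIRST(aa) = {a}
FIRST(S) = {a}


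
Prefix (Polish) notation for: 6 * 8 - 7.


left-to-right (same/higher precedence on left): tree is (- (* 6 8) 7)
Prefix: - * 6 8 7


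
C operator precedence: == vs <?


'<' is relational (level 7); '==' is equality (level 6)
Higher level binds tighter
'<' has higher precedence than '=='


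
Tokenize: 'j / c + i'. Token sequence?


Scan left to right, longest-match per lexeme
Tokens: ID(j), OP(/), ID(c), OP(+), ID(i)


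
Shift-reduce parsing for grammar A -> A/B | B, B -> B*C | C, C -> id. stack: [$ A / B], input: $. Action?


handle 'A/B' on top; lookahead ∈ FOLLOW(A) = {/, $}
Action: reduce (A -> A/B)


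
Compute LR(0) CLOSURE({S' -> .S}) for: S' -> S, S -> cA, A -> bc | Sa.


Start: S' -> .S
For each item with dot before a nonterminal B, add B -> .γ for every B-production
Closure: [S' -> .S, S -> .cA]


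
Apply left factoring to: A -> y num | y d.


Common prefix: 'y'
Factored: A -> y A', A' -> num | d


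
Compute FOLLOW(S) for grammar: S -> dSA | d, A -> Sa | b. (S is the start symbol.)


$ ∈ FOLLOW(S). For each A -> αBβ: add FIRST(β)\{ε} to FOLLOW(B); if β nullable, add FOLLOW(A).
FOLLOW(S) = {$, a, b, d}


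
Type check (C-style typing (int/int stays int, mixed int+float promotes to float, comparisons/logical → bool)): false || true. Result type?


Operand types: bool || bool
Rule: logical operators take bool operands and yield bool
Result type: bool


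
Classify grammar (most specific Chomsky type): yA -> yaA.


LHS has context (more than one symbol) and |LHS| ≤ |RHS|
Classification: Type 1 (Context-Sensitive)


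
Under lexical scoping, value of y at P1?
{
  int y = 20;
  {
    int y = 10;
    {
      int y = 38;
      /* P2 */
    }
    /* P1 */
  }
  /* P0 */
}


y declared in the same block as P1
y = 10


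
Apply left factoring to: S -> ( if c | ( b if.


Common prefix: '('
Factored: S -> ( S', S' -> if c | b if


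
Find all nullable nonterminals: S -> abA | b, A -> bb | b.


A nonterminal is nullable iff some alternative derives ε (directly, or every symbol in it is nullable)
Nullable: {}


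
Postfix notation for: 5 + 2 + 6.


Left to right (same or higher precedence on left)
Postfix: 5 2 + 6 +


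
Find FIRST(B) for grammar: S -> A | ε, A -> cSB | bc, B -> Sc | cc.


Per alternative of B: FIRST(Sc) = {b, c}; FIRST(cc) = {c}
FIRST(B) = {b, c}


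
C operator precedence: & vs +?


'+' is additive (level 9); '&' is bitwise AND (level 5)
Higher level binds tighter
'+' has higher precedence than '&'


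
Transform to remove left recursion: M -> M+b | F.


Left-recursive alternatives: M+b; non-recursive: F
Introduce M': M -> FM', M' -> +bM' | ε


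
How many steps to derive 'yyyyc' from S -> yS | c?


Derivation: S => yS => yyS => yyyS => yyyyS => yyyyc
Steps: 5


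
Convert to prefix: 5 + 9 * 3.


'*' binds tighter: tree is (+ 5 (* 9 3))
Prefix: + 5 * 9 3


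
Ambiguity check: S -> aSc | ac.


balanced a^n…c^n: each string has a unique parse
Unambiguous


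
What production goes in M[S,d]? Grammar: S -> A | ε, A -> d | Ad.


For [S, d]: 'd' ∈ FIRST(A)
Entry: S -> A


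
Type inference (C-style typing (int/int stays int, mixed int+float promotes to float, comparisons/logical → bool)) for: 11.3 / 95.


Operand types: float / int
Rule: mixed int/float promotes to float; int/int stays int
Result type: float


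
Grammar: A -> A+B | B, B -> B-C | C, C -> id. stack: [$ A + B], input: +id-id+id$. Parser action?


handle 'A+B' on top; lookahead ∈ FOLLOW(A) = {+, $}
Action: reduce (A -> A+B)


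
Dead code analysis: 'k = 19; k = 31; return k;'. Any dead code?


first assignment to k is overwritten before any read
Dead: 'k = 19'


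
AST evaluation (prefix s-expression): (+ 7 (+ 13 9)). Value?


Evaluate inner: (+ 13 9) = 22
Evaluate root: (+ 7 22) = 29
Result: 29


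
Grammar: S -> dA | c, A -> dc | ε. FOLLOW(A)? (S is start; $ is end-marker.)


$ ∈ FOLLOW(S). For each A -> αBβ: add FIRST(β)\{ε} to FOLLOW(B); if β nullable, add FOLLOW(A).
FOLLOW(A) = {$}


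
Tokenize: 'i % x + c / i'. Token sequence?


Scan left to right, longest-match per lexeme
Tokens: ID(i), OP(%), ID(x), OP(+), ID(c), OP(/), ID(i)


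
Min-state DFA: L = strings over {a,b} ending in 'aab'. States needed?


Track the longest suffix of input matching a prefix of 'aab': 4 classes (prefixes of length 0..3)
Minimal DFA: 4 states


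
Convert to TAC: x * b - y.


Break into single-operator statements:
t1 = x * b
t2 = t1 - y


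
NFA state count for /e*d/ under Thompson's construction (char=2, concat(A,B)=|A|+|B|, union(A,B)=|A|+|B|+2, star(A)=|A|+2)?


Syntax tree has 2 char leaf(s), 0 union(s), 1 star(s)
chars contribute 2×2 = 4; each union adds +2; each star adds +2
Total: 4 + 0 + 2 = 6 states


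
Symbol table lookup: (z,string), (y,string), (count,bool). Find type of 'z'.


Lookup 'z' → type string


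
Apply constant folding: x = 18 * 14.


18 * 14 = 252 at compile time
Optimized: x = 252


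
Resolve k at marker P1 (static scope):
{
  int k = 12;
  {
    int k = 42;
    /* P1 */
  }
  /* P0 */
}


k declared in the same block as P1
k = 42


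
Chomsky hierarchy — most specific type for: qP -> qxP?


LHS has context (more than one symbol) and |LHS| ≤ |RHS|
Classification: Type 1 (Context-Sensitive)


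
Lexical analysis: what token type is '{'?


Pattern: delimiter/punctuation
Type: PUNCTUATION


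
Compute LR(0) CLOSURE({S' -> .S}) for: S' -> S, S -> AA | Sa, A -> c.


Start: S' -> .S
For each item with dot before a nonterminal B, add B -> .γ for every B-production
Closure: [S' -> .S, S -> .AA, S -> .Sa, A -> .c]


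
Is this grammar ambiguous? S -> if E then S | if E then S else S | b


dangling else: 'if E then if E then b else b' parses two ways
Ambiguous


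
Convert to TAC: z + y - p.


Break into single-operator statements:
t1 = z + y
t2 = t1 - p


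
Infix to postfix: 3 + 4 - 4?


Left to right (same or higher precedence on left)
Postfix: 3 4 + 4 -


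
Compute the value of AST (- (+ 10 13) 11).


Evaluate inner: (+ 10 13) = 23
Evaluate root: (- 23 11) = 12
Result: 12


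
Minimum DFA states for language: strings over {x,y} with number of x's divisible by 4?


Track (count of x) mod 4: states 0..3, accept at 0
Minimal DFA: 4 states


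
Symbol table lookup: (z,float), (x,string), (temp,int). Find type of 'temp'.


Lookup 'temp' → type int


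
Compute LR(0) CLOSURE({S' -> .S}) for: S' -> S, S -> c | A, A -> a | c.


Start: S' -> .S
For each item with dot before a nonterminal B, add B -> .γ for every B-production
Closure: [S' -> .S, S -> .c, S -> .A, A -> .a, A -> .c]


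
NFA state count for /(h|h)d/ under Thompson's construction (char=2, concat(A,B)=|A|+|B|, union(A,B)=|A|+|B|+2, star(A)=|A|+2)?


Syntax tree has 3 char leaf(s), 1 union(s), 0 star(s)
chars contribute 3×2 = 6; each union adds +2; each star adds +2
Total: 6 + 2 + 0 = 8 states


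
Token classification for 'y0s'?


Pattern: letter/underscore followed by alphanumerics, not a keyword
Type: IDENTIFIER


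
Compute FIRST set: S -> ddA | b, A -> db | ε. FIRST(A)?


Per alternative of A: FIRST(db) = {d}; FIRST(ε) = {ε}
FIRST(A) = {d, ε}


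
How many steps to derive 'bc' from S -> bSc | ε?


Derivation: S => bSc => bc
Steps: 2


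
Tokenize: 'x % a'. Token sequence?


Scan left to right, longest-match per lexeme
Tokens: ID(x), OP(%), ID(a)


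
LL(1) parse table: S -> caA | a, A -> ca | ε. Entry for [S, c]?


For [S, c]: 'c' ∈ FIRST(caA)
Entry: S -> caA


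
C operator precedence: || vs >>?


'>>' is shift (level 8); '||' is logical OR (level 1)
Higher level binds tighter
'>>' has higher precedence than '||'


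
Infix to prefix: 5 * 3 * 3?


left-to-right (same/higher precedence on left): tree is (* (* 5 3) 3)
Prefix: * * 5 3 3


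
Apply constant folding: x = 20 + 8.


20 + 8 = 28 at compile time
Optimized: x = 28


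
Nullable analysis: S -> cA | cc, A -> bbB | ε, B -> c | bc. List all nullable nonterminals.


A nonterminal is nullable iff some alternative derives ε (directly, or every symbol in it is nullable)
Nullable: {A}


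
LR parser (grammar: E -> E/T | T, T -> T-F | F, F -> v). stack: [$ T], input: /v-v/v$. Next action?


lookahead ∉ {-} so T won't extend; reduce E -> T
Action: reduce (E -> T)


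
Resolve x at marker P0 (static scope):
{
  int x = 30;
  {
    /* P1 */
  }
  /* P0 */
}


x declared in the same block as P0
x = 30


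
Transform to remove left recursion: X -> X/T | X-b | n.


Left-recursive alternatives: X/T, X-b; non-recursive: n
Introduce X': X -> nX', X' -> /TX' | -bX' | ε


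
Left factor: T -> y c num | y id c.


Common prefix: 'y'
Factored: T -> y T', T' -> c num | id c


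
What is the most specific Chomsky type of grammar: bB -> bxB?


LHS has context (more than one symbol) and |LHS| ≤ |RHS|
Classification: Type 1 (Context-Sensitive)


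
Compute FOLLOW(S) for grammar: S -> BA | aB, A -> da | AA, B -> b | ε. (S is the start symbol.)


$ ∈ FOLLOW(S). For each A -> αBβ: add FIRST(β)\{ε} to FOLLOW(B); if β nullable, add FOLLOW(A).
FOLLOW(S) = {$}


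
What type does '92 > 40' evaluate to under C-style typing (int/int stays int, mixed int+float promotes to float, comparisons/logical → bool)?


Operand types: int > int
Rule: comparison yields bool
Result type: bool


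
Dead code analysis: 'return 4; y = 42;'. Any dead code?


statement follows a return and is unreachable
Dead: 'y = 42'


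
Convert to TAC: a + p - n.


Break into single-operator statements:
t1 = a + p
t2 = t1 - n


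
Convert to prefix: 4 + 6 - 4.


left-to-right (same/higher precedence on left): tree is (- (+ 4 6) 4)
Prefix: - + 4 6 4


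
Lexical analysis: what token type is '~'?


Pattern: operator symbol
Type: OPERATOR


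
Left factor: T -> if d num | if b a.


Common prefix: 'if'
Factored: T -> if T', T' -> d num | b a


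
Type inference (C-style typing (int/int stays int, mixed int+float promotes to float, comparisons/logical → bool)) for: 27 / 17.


Operand types: int / int
Rule: mixed int/float promotes to float; int/int stays int
Result type: int


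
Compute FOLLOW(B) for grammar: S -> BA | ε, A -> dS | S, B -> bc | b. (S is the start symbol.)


$ ∈ FOLLOW(S). For each A -> αBβ: add FIRST(β)\{ε} to FOLLOW(B); if β nullable, add FOLLOW(A).
FOLLOW(B) = {$, b, d}


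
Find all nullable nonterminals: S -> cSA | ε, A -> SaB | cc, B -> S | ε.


A nonterminal is nullable iff some alternative derives ε (directly, or every symbol in it is nullable)
Nullable: {B, S}


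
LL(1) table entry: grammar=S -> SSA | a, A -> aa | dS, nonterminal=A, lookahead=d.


For [A, d]: 'd' ∈ FIRST(dS)
Entry: A -> dS


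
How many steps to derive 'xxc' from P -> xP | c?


Derivation: P => xP => xxP => xxc
Steps: 3


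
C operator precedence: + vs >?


'+' is additive (level 9); '>' is relational (level 7)
Higher level binds tighter
'+' has higher precedence than '>'


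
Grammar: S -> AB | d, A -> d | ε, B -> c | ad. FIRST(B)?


Per alternative of B: FIRST(c) = {c}; FIRST(ad) = {a}
FIRST(B) = {a, c}


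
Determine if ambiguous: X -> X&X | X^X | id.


'id&id^id' has two parse trees (no precedence encoded between & and ^)
Ambiguous


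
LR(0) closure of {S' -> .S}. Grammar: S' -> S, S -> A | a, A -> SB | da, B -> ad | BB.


Start: S' -> .S
For each item with dot before a nonterminal B, add B -> .γ for every B-production
Closure: [S' -> .S, S -> .A, S -> .a, A -> .SB, A -> .da]


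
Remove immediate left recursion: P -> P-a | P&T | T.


Left-recursive alternatives: P-a, P&T; non-recursive: T
Introduce P': P -> TP', P' -> -aP' | &TP' | ε


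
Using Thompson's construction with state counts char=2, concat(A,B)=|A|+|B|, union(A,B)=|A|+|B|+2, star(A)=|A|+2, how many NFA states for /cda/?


Syntax tree has 3 char leaf(s), 0 union(s), 0 star(s)
chars contribute 3×2 = 6; each union adds +2; each star adds +2
Total: 6 + 0 + 0 = 6 states


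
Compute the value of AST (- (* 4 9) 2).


Evaluate inner: (* 4 9) = 36
Evaluate root: (- 36 2) = 34
Result: 34


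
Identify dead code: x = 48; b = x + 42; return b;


x is read by b's definition; b is returned
No dead code


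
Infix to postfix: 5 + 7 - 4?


Left to right (same or higher precedence on left)
Postfix: 5 7 + 4 -


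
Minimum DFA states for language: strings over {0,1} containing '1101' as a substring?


KMP-style automaton: 4 progress states + 1 absorbing accept = 5
Minimal DFA: 5 states


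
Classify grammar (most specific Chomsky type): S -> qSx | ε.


Single nonterminal LHS, but q^n x^n is not regular
Classification: Type 2 (Context-Free)


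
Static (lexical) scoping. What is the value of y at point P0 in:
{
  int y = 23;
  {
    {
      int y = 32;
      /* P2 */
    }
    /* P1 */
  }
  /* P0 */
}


y declared in the same block as P0
y = 23


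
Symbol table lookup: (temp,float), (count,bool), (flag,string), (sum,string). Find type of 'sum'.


Lookup 'sum' → type string


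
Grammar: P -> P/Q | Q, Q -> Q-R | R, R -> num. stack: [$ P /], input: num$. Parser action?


no handle ('P/' is not any RHS); shift 'num'
Action: shift


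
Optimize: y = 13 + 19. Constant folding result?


13 + 19 = 32 at compile time
Optimized: y = 32


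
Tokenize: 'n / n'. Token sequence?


Scan left to right, longest-match per lexeme
Tokens: ID(n), OP(/), ID(n)


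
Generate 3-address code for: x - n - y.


Break into single-operator statements:
t1 = x - n
t2 = t1 - y


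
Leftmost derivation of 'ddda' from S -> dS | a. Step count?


Derivation: S => dS => ddS => dddS => ddda
Steps: 4


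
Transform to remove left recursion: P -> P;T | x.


Left-recursive alternatives: P;T; non-recursive: x
Introduce P': P -> xP', P' -> ;TP' | ε


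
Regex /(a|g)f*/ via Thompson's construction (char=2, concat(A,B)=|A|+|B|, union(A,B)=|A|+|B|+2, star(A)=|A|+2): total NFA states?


Syntax tree has 3 char leaf(s), 1 union(s), 1 star(s)
chars contribute 3×2 = 6; each union adds +2; each star adds +2
Total: 6 + 2 + 2 = 10 states


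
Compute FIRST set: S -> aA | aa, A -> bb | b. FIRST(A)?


Per alternative of A: FIRST(bb) = {b}; FIRST(b) = {b}
FIRST(A) = {b}


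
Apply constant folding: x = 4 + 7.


4 + 7 = 11 at compile time
Optimized: x = 11


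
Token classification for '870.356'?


Pattern: digits with a decimal point
Type: FLOAT_LITERAL


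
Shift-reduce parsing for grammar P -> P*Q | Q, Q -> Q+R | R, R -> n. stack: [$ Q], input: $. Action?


lookahead ∉ {+} so Q won't extend; reduce P -> Q
Action: reduce (P -> Q)


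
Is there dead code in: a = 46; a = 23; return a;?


first assignment to a is overwritten before any read
Dead: 'a = 46'


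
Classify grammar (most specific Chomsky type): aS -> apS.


LHS has context (more than one symbol) and |LHS| ≤ |RHS|
Classification: Type 1 (Context-Sensitive)


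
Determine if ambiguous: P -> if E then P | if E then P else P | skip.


dangling else: 'if E then if E then skip else skip' parses two ways
Ambiguous


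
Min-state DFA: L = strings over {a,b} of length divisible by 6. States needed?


Track length mod 6: states 0..5, accept at 0
Minimal DFA: 6 states


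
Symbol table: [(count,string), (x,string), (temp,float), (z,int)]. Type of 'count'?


Lookup 'count' → type string


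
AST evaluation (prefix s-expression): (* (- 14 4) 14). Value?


Evaluate inner: (- 14 4) = 10
Evaluate root: (* 10 14) = 140
Result: 140


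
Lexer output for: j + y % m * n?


Scan left to right, longest-match per lexeme
Tokens: ID(j), OP(+), ID(y), OP(%), ID(m), OP(*), ID(n)


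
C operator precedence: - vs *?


'*' is multiplicative (level 10); '-' is additive (level 9)
Higher level binds tighter
'*' has higher precedence than '-'


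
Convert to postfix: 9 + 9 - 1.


Left to right (same or higher precedence on left)
Postfix: 9 9 + 1 -


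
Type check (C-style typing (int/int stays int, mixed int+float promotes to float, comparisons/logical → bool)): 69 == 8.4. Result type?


Operand types: int == float
Rule: comparison yields bool
Result type: bool


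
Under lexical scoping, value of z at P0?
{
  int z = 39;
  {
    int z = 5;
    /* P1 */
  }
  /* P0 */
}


z declared in the same block as P0
z = 39


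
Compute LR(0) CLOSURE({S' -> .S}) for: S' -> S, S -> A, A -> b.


Start: S' -> .S
For each item with dot before a nonterminal B, add B -> .γ for every B-production
Closure: [S' -> .S, S -> .A, A -> .b]


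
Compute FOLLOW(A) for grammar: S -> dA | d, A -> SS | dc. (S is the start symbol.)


$ ∈ FOLLOW(S). For each A -> αBβ: add FIRST(β)\{ε} to FOLLOW(B); if β nullable, add FOLLOW(A).
FOLLOW(A) = {$, d}


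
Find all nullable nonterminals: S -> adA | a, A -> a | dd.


A nonterminal is nullable iff some alternative derives ε (directly, or every symbol in it is nullable)
Nullable: {}


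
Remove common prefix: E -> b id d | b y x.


Common prefix: 'b'
Factored: E -> b E', E' -> id d | y x


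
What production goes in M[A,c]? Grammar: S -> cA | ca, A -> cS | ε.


For [A, c]: 'c' ∈ FIRST(cS)
Entry: A -> cS


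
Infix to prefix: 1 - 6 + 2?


left-to-right (same/higher precedence on left): tree is (+ (- 1 6) 2)
Prefix: + - 1 6 2


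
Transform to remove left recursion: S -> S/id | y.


Left-recursive alternatives: S/id; non-recursive: y
Introduce S': S -> yS', S' -> /idS' | ε


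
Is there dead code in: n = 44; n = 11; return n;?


first assignment to n is overwritten before any read
Dead: 'n = 44'


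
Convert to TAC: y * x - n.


Break into single-operator statements:
t1 = y * x
t2 = t1 - n


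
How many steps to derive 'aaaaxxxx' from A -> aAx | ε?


Derivation: A => aAx => aaAxx => aaaAxxx => aaaaAxxxx => aaaaxxxx
Steps: 5


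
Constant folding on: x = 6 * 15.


6 * 15 = 90 at compile time
Optimized: x = 90


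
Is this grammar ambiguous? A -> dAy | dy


balanced d^n…y^n: each string has a unique parse
Unambiguous


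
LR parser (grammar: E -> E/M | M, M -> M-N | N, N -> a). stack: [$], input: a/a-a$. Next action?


no handle on stack; shift 'a'
Action: shift


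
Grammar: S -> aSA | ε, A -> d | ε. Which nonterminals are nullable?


A nonterminal is nullable iff some alternative derives ε (directly, or every symbol in it is nullable)
Nullable: {A, S}


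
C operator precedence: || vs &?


'&' is bitwise AND (level 5); '||' is logical OR (level 1)
Higher level binds tighter
'&' has higher precedence than '||'


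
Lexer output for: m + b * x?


Scan left to right, longest-match per lexeme
Tokens: ID(m), OP(+), ID(b), OP(*), ID(x)


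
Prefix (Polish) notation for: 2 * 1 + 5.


left-to-right (same/higher precedence on left): tree is (+ (* 2 1) 5)
Prefix: + * 2 1 5


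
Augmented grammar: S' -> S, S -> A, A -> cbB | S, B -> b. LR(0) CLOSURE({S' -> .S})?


Start: S' -> .S
For each item with dot before a nonterminal B, add B -> .γ for every B-production
Closure: [S' -> .S, S -> .A, A -> .cbB, A -> .S]


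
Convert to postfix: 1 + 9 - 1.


Left to right (same or higher precedence on left)
Postfix: 1 9 + 1 -


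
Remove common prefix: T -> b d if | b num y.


Common prefix: 'b'
Factored: T -> b T', T' -> d if | num y


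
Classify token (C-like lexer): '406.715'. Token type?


Pattern: digits with a decimal point
Type: FLOAT_LITERAL


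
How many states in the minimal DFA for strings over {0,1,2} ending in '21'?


Track the longest suffix of input matching a prefix of '21': 3 classes (prefixes of length 0..2)
Minimal DFA: 3 states


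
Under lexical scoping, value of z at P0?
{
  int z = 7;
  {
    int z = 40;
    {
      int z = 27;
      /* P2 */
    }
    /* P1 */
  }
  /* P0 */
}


z declared in the same block as P0
z = 7


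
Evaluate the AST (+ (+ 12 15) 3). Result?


Evaluate inner: (+ 12 15) = 27
Evaluate root: (+ 27 3) = 30
Result: 30


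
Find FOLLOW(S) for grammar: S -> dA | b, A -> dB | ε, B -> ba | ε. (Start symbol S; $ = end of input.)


$ ∈ FOLLOW(S). For each A -> αBβ: add FIRST(β)\{ε} to FOLLOW(B); if β nullable, add FOLLOW(A).
FOLLOW(S) = {$}


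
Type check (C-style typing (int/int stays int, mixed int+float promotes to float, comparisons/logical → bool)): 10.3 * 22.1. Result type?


Operand types: float * float
Rule: mixed int/float promotes to float; int/int stays int
Result type: float


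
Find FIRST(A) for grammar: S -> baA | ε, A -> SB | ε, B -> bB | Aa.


Per alternative of A: FIRST(SB) = {a, b}; FIRST(ε) = {ε}
FIRST(A) = {a, b, ε}


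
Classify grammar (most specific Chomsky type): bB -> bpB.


LHS has context (more than one symbol) and |LHS| ≤ |RHS|
Classification: Type 1 (Context-Sensitive)


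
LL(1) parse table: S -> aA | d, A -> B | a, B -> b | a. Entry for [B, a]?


For [B, a]: 'a' ∈ FIRST(a)
Entry: B -> a


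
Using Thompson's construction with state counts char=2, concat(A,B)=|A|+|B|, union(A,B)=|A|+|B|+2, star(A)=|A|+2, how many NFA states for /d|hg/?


Syntax tree has 3 char leaf(s), 1 union(s), 0 star(s)
chars contribute 3×2 = 6; each union adds +2; each star adds +2
Total: 6 + 2 + 0 = 8 states


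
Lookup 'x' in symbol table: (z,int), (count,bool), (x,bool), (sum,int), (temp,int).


Lookup 'x' → type bool


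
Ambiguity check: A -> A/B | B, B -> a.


precedence layered via separate nonterminal B: deterministic
Unambiguous


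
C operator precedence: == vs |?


'==' is equality (level 6); '|' is bitwise OR (level 3)
Higher level binds tighter
'==' has higher precedence than '|'


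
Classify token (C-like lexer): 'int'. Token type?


Pattern: reserved word
Type: KEYWORD


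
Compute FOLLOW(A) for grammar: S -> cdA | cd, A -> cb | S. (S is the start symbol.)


$ ∈ FOLLOW(S). For each A -> αBβ: add FIRST(β)\{ε} to FOLLOW(B); if β nullable, add FOLLOW(A).
FOLLOW(A) = {$}


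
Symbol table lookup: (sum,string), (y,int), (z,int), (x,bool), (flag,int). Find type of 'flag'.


Lookup 'flag' → type int


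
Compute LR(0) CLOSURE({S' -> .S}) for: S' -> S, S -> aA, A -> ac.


Start: S' -> .S
For each item with dot before a nonterminal B, add B -> .γ for every B-production
Closure: [S' -> .S, S -> .aA]


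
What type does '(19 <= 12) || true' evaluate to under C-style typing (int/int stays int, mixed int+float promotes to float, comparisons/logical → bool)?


Operand types: bool || bool
Rule: logical operators take bool operands and yield bool
Result type: bool


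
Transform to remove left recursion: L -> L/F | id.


Left-recursive alternatives: L/F; non-recursive: id
Introduce L': L -> idL', L' -> /FL' | ε


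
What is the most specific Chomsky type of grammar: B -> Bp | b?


Left-linear: every RHS is a terminal or one nonterminal followed by a terminal
Classification: Type 3 (Regular)


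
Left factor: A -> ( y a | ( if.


Common prefix: '('
Factored: A -> ( A', A' -> y a | if


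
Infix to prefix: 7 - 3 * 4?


'*' binds tighter: tree is (- 7 (* 3 4))
Prefix: - 7 * 3 4


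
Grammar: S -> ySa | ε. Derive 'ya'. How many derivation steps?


Derivation: S => ySa => ya
Steps: 2


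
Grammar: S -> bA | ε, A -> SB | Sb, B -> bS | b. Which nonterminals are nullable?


A nonterminal is nullable iff some alternative derives ε (directly, or every symbol in it is nullable)
Nullable: {S}


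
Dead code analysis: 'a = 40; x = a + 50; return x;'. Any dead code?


a is read by x's definition; x is returned
No dead code


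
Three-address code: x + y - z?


Break into single-operator statements:
t1 = x + y
t2 = t1 - z


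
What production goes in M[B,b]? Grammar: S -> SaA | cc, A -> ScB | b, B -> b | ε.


For [B, b]: 'b' ∈ FIRST(b)
Entry: B -> b


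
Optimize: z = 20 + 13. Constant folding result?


20 + 13 = 33 at compile time
Optimized: z = 33


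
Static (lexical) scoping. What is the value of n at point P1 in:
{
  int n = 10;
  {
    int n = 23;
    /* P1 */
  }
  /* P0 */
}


n declared in the same block as P1
n = 23


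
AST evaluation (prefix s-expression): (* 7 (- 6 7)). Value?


Evaluate inner: (- 6 7) = -1
Evaluate root: (* 7 -1) = -7
Result: -7


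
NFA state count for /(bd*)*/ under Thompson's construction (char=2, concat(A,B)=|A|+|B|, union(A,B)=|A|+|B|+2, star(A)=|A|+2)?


Syntax tree has 2 char leaf(s), 0 union(s), 2 star(s)
chars contribute 2×2 = 4; each union adds +2; each star adds +2
Total: 4 + 0 + 4 = 8 states


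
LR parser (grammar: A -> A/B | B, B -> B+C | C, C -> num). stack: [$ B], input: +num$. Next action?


shift '+' to continue B -> B+C
Action: shift


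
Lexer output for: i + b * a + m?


Scan left to right, longest-match per lexeme
Tokens: ID(i), OP(+), ID(b), OP(*), ID(a), OP(+), ID(m)


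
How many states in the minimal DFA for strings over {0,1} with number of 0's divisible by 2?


Track (count of 0) mod 2: states 0..1, accept at 0
Minimal DFA: 2 states


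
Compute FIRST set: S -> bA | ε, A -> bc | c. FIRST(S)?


Per alternative of S: FIRST(bA) = {b}; FIRST(ε) = {ε}
FIRST(S) = {b, ε}


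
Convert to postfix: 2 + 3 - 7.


Left to right (same or higher precedence on left)
Postfix: 2 3 + 7 -


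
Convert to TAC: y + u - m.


Break into single-operator statements:
t1 = y + u
t2 = t1 - m


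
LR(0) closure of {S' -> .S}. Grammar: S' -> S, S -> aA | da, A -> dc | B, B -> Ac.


Start: S' -> .S
For each item with dot before a nonterminal B, add B -> .γ for every B-production
Closure: [S' -> .S, S -> .aA, S -> .da]


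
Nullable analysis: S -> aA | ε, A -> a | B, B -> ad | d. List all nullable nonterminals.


A nonterminal is nullable iff some alternative derives ε (directly, or every symbol in it is nullable)
Nullable: {S}


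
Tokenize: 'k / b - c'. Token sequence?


Scan left to right, longest-match per lexeme
Tokens: ID(k), OP(/), ID(b), OP(-), ID(c)


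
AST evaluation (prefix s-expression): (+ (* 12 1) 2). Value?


Evaluate inner: (* 12 1) = 12
Evaluate root: (+ 12 2) = 14
Result: 14


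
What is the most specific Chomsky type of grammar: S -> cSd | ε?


Single nonterminal LHS, but c^n d^n is not regular
Classification: Type 2 (Context-Free)


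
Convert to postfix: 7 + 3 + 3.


Left to right (same or higher precedence on left)
Postfix: 7 3 + 3 +


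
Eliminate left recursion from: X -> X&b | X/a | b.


Left-recursive alternatives: X&b, X/a; non-recursive: b
Introduce X': X -> bX', X' -> &bX' | /aX' | ε


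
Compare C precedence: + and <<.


'+' is additive (level 9); '<<' is shift (level 8)
Higher level binds tighter
'+' has higher precedence than '<<'


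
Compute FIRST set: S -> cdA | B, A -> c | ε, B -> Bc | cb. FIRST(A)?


Per alternative of A: FIRST(c) = {c}; FIRST(ε) = {ε}
FIRST(A) = {c, ε}


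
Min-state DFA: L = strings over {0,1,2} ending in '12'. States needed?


Track the longest suffix of input matching a prefix of '12': 3 classes (prefixes of length 0..2)
Minimal DFA: 3 states


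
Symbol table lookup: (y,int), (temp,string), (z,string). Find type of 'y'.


Lookup 'y' → type int


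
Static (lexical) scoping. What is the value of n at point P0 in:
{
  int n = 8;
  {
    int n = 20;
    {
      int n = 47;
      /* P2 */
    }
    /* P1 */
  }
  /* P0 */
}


n declared in the same block as P0
n = 8


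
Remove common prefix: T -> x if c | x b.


Common prefix: 'x'
Factored: T -> x T', T' -> if c | b


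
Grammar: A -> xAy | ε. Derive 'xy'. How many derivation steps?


Derivation: A => xAy => xy
Steps: 2


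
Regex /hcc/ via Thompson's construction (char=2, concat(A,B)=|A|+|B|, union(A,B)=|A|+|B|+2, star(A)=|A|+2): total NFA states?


Syntax tree has 3 char leaf(s), 0 union(s), 0 star(s)
chars contribute 3×2 = 6; each union adds +2; each star adds +2
Total: 6 + 0 + 0 = 6 states


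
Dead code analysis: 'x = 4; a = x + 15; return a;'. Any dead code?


x is read by a's definition; a is returned
No dead code


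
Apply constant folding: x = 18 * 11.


18 * 11 = 198 at compile time
Optimized: x = 198


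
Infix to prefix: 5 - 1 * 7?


'*' binds tighter: tree is (- 5 (* 1 7))
Prefix: - 5 * 1 7


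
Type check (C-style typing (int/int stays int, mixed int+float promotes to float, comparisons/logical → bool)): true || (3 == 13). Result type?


Operand types: bool || bool
Rule: logical operators take bool operands and yield bool
Result type: bool


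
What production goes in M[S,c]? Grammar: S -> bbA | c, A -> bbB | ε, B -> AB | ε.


For [S, c]: 'c' ∈ FIRST(c)
Entry: S -> c


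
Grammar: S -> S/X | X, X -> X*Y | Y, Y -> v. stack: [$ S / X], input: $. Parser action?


handle 'S/X' on top; lookahead ∈ FOLLOW(S) = {/, $}
Action: reduce (S -> S/X)


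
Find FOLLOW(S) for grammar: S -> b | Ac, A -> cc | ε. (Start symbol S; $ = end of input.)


$ ∈ FOLLOW(S). For each A -> αBβ: add FIRST(β)\{ε} to FOLLOW(B); if β nullable, add FOLLOW(A).
FOLLOW(S) = {$}


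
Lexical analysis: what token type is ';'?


Pattern: delimiter/punctuation
Type: PUNCTUATION


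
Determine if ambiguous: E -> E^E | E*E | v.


'v^v*v' has two parse trees (no precedence encoded between ^ and *)
Ambiguous


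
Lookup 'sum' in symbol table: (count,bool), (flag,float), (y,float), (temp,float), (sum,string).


Lookup 'sum' → type string


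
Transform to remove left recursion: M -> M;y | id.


Left-recursive alternatives: M;y; non-recursive: id
Introduce M': M -> idM', M' -> ;yM' | ε


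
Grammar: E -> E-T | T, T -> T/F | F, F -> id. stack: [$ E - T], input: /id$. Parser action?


'/' can extend T; shift to build T -> T/F
Action: shift


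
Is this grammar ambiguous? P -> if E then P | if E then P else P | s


dangling else: 'if E then if E then s else s' parses two ways
Ambiguous


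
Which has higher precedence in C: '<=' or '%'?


'%' is multiplicative (level 10); '<=' is relational (level 7)
Higher level binds tighter
'%' has higher precedence than '<='


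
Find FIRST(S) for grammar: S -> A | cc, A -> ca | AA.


Per alternative of S: FIRST(A) = {c}; FIRST(cc) = {c}
FIRST(S) = {c}


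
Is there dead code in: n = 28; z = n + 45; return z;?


n is read by z's definition; z is returned
No dead code


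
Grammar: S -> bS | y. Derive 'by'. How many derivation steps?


Derivation: S => bS => by
Steps: 2


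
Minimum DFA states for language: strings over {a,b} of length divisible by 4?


Track length mod 4: states 0..3, accept at 0
Minimal DFA: 4 states


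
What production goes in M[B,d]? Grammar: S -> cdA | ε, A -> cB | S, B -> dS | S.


For [B, d]: 'd' ∈ FIRST(dS)
Entry: B -> dS


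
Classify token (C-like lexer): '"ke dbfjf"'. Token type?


Pattern: double-quoted sequence
Type: STRING_LITERAL


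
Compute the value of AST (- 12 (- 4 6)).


Evaluate inner: (- 4 6) = -2
Evaluate root: (- 12 -2) = 14
Result: 14


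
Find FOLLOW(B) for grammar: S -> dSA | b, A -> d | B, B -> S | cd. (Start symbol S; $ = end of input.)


$ ∈ FOLLOW(S). For each A -> αBβ: add FIRST(β)\{ε} to FOLLOW(B); if β nullable, add FOLLOW(A).
FOLLOW(B) = {$, b, c, d}


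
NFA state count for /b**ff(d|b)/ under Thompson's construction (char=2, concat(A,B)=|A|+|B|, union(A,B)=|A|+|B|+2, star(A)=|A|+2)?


Syntax tree has 5 char leaf(s), 1 union(s), 2 star(s)
chars contribute 5×2 = 10; each union adds +2; each star adds +2
Total: 10 + 2 + 4 = 16 states


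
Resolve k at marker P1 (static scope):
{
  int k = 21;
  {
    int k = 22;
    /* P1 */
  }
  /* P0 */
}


k declared in the same block as P1
k = 22


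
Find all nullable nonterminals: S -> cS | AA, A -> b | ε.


A nonterminal is nullable iff some alternative derives ε (directly, or every symbol in it is nullable)
Nullable: {A, S}


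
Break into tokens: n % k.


Scan left to right, longest-match per lexeme
Tokens: ID(n), OP(%), ID(k)


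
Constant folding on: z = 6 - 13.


6 - 13 = -7 at compile time
Optimized: z = -7


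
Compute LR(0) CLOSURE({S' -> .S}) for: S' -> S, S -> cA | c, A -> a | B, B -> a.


Start: S' -> .S
For each item with dot before a nonterminal B, add B -> .γ for every B-production
Closure: [S' -> .S, S -> .cA, S -> .c]


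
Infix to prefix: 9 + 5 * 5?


'*' binds tighter: tree is (+ 9 (* 5 5))
Prefix: + 9 * 5 5


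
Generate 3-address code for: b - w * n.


Break into single-operator statements:
t1 = w * n
t2 = b - t1


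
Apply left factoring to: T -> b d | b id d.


Common prefix: 'b'
Factored: T -> b T', T' -> d | id d


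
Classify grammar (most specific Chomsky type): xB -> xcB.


LHS has context (more than one symbol) and |LHS| ≤ |RHS|
Classification: Type 1 (Context-Sensitive)


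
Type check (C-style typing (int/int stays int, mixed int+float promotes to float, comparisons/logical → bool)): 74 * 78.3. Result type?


Operand types: int * float
Rule: mixed int/float promotes to float; int/int stays int
Result type: float


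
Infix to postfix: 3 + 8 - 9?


Left to right (same or higher precedence on left)
Postfix: 3 8 + 9 -


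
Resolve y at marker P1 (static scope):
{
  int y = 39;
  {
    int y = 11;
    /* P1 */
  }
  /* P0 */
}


y declared in the same block as P1
y = 11


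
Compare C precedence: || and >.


'>' is relational (level 7); '||' is logical OR (level 1)
Higher level binds tighter
'>' has higher precedence than '||'


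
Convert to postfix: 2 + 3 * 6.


* has higher precedence, evaluate 3*6 first
Postfix: 2 3 6 * +


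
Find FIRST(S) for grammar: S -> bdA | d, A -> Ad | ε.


Per alternative of S: FIRST(bdA) = {b}; FIRST(d) = {d}
FIRST(S) = {b, d}


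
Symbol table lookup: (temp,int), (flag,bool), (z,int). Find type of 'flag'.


Lookup 'flag' → type bool


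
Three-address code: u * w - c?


Break into single-operator statements:
t1 = u * w
t2 = t1 - c


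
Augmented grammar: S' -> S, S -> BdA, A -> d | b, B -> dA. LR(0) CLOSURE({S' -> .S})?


Start: S' -> .S
For each item with dot before a nonterminal B, add B -> .γ for every B-production
Closure: [S' -> .S, S -> .BdA, B -> .dA]


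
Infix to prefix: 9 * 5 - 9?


left-to-right (same/higher precedence on left): tree is (- (* 9 5) 9)
Prefix: - * 9 5 9


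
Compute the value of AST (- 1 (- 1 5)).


Evaluate inner: (- 1 5) = -4
Evaluate root: (- 1 -4) = 5
Result: 5


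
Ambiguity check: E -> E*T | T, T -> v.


precedence layered via separate nonterminal T: deterministic
Unambiguous


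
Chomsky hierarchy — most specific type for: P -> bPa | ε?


Single nonterminal LHS, but b^n a^n is not regular
Classification: Type 2 (Context-Free)


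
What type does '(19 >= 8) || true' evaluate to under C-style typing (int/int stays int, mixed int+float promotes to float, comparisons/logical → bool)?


Operand types: bool || bool
Rule: logical operators take bool operands and yield bool
Result type: bool


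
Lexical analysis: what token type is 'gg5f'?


Pattern: letter/underscore followed by alphanumerics, not a keyword
Type: IDENTIFIER


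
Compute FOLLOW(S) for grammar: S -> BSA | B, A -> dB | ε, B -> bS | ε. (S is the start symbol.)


$ ∈ FOLLOW(S). For each A -> αBβ: add FIRST(β)\{ε} to FOLLOW(B); if β nullable, add FOLLOW(A).
FOLLOW(S) = {$, b, d}


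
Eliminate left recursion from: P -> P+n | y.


Left-recursive alternatives: P+n; non-recursive: y
Introduce P': P -> yP', P' -> +nP' | ε


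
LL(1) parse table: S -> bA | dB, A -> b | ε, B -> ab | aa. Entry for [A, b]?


For [A, b]: 'b' ∈ FIRST(b)
Entry: A -> b


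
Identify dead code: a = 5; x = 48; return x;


a is assigned but never read
Dead: 'a = 5'


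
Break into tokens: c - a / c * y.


Scan left to right, longest-match per lexeme
Tokens: ID(c), OP(-), ID(a), OP(/), ID(c), OP(*), ID(y)


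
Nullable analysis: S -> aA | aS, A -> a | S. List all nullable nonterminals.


A nonterminal is nullable iff some alternative derives ε (directly, or every symbol in it is nullable)
Nullable: {}


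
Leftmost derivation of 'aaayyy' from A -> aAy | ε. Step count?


Derivation: A => aAy => aaAyy => aaaAyyy => aaayyy
Steps: 4


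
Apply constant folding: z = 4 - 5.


4 - 5 = -1 at compile time
Optimized: z = -1


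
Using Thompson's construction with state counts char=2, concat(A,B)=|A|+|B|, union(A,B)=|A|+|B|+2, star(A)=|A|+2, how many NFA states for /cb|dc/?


Syntax tree has 4 char leaf(s), 1 union(s), 0 star(s)
chars contribute 4×2 = 8; each union adds +2; each star adds +2
Total: 8 + 2 + 0 = 10 states


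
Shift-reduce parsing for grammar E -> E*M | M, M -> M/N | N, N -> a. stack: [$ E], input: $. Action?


start symbol E on stack, input exhausted
Action: accept


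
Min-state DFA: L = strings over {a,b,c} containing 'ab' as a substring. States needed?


KMP-style automaton: 2 progress states + 1 absorbing accept = 3
Minimal DFA: 3 states


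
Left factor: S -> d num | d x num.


Common prefix: 'd'
Factored: S -> d S', S' -> num | x num


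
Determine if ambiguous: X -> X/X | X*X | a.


'a/a*a' has two parse trees (no precedence encoded between / and *)
Ambiguous


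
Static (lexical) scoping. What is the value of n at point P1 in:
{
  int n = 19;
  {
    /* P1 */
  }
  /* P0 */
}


P1's block does not declare n; resolves to the enclosing declaration at depth 0
n = 19


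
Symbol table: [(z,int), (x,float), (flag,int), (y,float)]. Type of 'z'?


Lookup 'z' → type int


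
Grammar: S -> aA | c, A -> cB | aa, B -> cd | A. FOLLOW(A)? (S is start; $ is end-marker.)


$ ∈ FOLLOW(S). For each A -> αBβ: add FIRST(β)\{ε} to FOLLOW(B); if β nullable, add FOLLOW(A).
FOLLOW(A) = {$}


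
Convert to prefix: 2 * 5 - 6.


left-to-right (same/higher precedence on left): tree is (- (* 2 5) 6)
Prefix: - * 2 5 6


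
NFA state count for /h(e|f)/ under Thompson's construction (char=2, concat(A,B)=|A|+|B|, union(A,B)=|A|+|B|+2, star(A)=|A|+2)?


Syntax tree has 3 char leaf(s), 1 union(s), 0 star(s)
chars contribute 3×2 = 6; each union adds +2; each star adds +2
Total: 6 + 2 + 0 = 8 states


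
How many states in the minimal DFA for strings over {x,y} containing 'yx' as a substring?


KMP-style automaton: 2 progress states + 1 absorbing accept = 3
Minimal DFA: 3 states
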